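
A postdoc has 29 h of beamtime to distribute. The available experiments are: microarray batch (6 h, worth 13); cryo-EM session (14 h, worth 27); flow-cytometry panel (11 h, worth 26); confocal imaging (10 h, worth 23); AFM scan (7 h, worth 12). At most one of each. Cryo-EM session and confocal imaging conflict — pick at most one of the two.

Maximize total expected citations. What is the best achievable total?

Microarray batch + flow-cytometry panel + confocal imaging uses 27 of the 29 h and totals 62.
The spare 2 h is too small for any remaining experiment, and no feasible exchange beats 62.

62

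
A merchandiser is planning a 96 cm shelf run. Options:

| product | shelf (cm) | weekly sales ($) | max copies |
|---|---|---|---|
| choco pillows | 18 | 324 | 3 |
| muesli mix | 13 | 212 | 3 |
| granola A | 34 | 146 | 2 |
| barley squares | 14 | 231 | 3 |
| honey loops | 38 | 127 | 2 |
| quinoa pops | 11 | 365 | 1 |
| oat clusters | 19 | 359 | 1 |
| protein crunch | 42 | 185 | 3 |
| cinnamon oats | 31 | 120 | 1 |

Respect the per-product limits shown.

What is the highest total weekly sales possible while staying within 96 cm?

1834

Taking the top-ratio products first gives 3×choco pillows + quinoa pops + oat clusters for 1696 (84 cm).
Replace choco pillows with 2×barley squares: the trade gains 138 net, giving 1834 at 94 cm.
No other feasible combination exceeds 1834.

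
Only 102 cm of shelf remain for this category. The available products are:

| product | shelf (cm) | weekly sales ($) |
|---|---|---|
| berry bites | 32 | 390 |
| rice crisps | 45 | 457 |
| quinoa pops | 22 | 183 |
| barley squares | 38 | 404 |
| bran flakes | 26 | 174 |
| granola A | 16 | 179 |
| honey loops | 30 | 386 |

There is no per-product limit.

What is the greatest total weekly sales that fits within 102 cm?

By weekly sales per cm: honey loops 12.87, berry bites 12.19, granola A 11.19 lead.
A density-first pass picks 3×honey loops — 1158 at 90 cm.
Replace 3×honey loops with 2×berry bites + barley squares: the trade gains 26 net, giving 1184 at 102 cm.
Every other selection either busts 102 cm or fails to beat 1184.

1184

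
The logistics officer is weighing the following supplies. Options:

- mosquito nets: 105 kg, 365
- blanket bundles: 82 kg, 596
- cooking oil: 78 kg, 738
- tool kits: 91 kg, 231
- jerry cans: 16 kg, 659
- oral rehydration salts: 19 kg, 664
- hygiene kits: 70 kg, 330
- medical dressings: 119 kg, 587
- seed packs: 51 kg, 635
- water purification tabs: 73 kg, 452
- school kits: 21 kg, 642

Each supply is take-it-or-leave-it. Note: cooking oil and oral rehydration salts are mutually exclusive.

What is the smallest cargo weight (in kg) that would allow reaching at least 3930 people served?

332

Look for the lowest-cargo combination reaching 3930.
Taking blanket bundles + jerry cans + oral rehydration salts + hygiene kits + seed packs + water purification tabs + school kits gives 3978 (≥ 3930) for 332 kg.
Below 332 kg the best achievable stays under 3930.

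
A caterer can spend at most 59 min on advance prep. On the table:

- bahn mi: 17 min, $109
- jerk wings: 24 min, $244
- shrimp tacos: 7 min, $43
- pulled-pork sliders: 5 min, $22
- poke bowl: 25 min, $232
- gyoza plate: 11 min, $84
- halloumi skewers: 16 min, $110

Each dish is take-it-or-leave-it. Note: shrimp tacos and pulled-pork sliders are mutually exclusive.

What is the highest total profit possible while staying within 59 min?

519

By profit per min: jerk wings 10.17, poke bowl 9.28, gyoza plate 7.64, halloumi skewers 6.88 lead.
The ratio ordering already packs tightly: jerk wings + shrimp tacos + poke bowl, 56 min, 519.
The closest alternative, jerk wings + pulled-pork sliders + poke bowl, reaches only 498.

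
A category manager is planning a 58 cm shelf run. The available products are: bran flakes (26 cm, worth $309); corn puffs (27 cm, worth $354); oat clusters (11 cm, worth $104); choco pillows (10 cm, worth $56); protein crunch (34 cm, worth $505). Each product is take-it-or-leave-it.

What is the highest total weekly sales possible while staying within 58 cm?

665

Best packing: oat clusters + choco pillows + protein crunch — 55 cm, 665 total.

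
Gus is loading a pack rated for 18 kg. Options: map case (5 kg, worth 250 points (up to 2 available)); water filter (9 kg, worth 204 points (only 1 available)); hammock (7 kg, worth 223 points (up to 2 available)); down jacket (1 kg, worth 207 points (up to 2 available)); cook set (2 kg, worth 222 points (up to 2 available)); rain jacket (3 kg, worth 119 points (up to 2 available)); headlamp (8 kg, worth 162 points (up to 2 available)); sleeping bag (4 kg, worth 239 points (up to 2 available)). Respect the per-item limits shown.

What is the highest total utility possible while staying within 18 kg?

Density check — down jacket 207.00, cook set 111.00, sleeping bag 59.75 are the best per kg.
Filling by ratio: 2×down jacket + 2×cook set + rain jacket + 2×sleeping bag for 1455, with 1 kg left unused.
Dropping sleeping bag frees 4 kg; slotting in map case (5 kg) lifts the total to 1466 at 18 kg.
Every other selection either busts 18 kg or exceeds an availability limit or fails to beat 1466.

1466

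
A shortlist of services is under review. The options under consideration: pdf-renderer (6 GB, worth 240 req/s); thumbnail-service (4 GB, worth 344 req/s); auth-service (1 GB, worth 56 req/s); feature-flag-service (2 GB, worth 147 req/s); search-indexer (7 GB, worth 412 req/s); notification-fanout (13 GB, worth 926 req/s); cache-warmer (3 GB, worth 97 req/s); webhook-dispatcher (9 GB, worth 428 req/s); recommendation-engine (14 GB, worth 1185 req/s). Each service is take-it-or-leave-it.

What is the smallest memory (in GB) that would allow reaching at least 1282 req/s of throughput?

16

Minimise GB subject to total throughput ≥ 1282.
Taking feature-flag-service + recommendation-engine gives 1332 (≥ 1282) for 16 GB.
No combination under 16 GB hits 1282.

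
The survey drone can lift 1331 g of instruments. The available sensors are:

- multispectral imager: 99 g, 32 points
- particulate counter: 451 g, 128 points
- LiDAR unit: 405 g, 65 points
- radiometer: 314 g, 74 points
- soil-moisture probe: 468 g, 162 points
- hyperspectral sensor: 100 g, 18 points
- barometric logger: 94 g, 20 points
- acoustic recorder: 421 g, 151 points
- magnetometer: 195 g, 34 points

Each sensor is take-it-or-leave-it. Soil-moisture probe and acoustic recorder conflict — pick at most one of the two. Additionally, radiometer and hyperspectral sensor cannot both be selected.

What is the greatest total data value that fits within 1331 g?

385

By data value per g: acoustic recorder 0.36, soil-moisture probe 0.35, multispectral imager 0.32, particulate counter 0.28 lead.
Multispectral imager + particulate counter + radiometer + acoustic recorder uses 1285 of the 1331 g and totals 385.
Runner-up particulate counter + radiometer + soil-moisture probe + barometric logger tops out at 384.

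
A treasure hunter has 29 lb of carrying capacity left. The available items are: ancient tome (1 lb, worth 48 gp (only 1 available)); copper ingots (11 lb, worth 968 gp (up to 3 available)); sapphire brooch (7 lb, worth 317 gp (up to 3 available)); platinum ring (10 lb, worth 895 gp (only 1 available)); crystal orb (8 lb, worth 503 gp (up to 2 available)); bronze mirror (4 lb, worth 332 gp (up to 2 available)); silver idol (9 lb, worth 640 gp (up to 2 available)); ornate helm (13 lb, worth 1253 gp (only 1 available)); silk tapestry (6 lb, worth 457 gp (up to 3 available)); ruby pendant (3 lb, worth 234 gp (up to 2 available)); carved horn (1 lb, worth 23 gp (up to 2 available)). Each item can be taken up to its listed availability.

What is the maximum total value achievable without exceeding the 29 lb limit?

Greedy by ratio would take ancient tome + platinum ring + bronze mirror + ornate helm + carved horn: 29 lb used, total 2551.
Replace ancient tome and bronze mirror and carved horn with 2×ruby pendant: the trade gains 65 net, giving 2616 at 29 lb.
Every other selection either busts 29 lb or exceeds an availability limit or fails to beat 2616.

2616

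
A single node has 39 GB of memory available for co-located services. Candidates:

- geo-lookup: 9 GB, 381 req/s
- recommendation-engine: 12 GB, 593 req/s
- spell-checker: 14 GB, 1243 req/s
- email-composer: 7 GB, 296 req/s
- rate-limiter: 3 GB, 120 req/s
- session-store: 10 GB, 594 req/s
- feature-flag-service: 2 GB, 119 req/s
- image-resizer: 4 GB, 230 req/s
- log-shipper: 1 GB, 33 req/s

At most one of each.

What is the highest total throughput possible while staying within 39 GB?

2582

Greedy by ratio would take geo-lookup + spell-checker + session-store + feature-flag-service + image-resizer: 39 GB used, total 2567.
The 13 GB tied up in geo-lookup and image-resizer is better spent on recommendation-engine + log-shipper — total rises to 2582 (39 GB).
Nothing else within 39 GB beats 2582.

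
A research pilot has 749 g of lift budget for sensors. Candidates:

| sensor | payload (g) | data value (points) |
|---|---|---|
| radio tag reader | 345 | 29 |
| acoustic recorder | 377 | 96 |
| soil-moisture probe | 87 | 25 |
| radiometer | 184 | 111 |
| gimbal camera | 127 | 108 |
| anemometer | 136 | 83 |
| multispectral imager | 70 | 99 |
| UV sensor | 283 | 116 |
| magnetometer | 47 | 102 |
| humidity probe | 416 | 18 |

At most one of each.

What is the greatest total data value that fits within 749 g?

536

By data value per g: magnetometer 2.17, multispectral imager 1.41, gimbal camera 0.85, anemometer 0.61 lead.
A density-first pass picks soil-moisture probe + radiometer + gimbal camera + anemometer + multispectral imager + magnetometer — 528 at 651 g.
Replace soil-moisture probe and anemometer with UV sensor: the trade gains 8 net, giving 536 at 711 g.
Nothing else within 749 g beats 536.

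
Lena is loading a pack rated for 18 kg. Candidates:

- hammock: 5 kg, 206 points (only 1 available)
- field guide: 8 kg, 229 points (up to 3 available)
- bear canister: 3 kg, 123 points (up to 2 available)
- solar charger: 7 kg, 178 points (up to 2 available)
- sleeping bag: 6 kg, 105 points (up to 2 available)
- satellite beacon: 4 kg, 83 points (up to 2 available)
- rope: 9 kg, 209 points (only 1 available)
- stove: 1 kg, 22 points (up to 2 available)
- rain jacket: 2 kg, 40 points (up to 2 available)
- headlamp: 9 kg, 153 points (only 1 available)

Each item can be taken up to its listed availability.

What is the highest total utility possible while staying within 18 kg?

630

By utility per kg: hammock 41.20, bear canister 41.00, field guide 28.62, solar charger 25.43 lead.
The ratio ordering already packs tightly: hammock + 2×bear canister + solar charger, 18 kg, 630.
No other feasible combination exceeds 630.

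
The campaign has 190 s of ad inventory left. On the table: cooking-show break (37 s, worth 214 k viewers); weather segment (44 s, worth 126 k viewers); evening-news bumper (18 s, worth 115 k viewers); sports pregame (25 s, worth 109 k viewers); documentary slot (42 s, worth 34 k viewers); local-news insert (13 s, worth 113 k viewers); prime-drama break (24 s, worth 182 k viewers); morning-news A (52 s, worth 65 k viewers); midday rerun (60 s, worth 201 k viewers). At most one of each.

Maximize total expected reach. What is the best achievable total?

Best packing: cooking-show break + evening-news bumper + sports pregame + local-news insert + prime-drama break + midday rerun — 177 s, 934 total.
The spare 13 s is too small for any remaining spot, and no exchange beats 934.

934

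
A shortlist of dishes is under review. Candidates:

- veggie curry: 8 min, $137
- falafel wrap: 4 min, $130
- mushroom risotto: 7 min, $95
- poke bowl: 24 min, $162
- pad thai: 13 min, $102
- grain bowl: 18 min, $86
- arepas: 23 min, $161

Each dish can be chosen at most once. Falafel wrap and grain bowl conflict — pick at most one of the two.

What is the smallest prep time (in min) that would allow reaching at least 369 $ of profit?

25

Look for the lowest-prep combination reaching 369.
veggie curry + falafel wrap + pad thai reaches 369 using 25 min.
No combination under 25 min hits 369.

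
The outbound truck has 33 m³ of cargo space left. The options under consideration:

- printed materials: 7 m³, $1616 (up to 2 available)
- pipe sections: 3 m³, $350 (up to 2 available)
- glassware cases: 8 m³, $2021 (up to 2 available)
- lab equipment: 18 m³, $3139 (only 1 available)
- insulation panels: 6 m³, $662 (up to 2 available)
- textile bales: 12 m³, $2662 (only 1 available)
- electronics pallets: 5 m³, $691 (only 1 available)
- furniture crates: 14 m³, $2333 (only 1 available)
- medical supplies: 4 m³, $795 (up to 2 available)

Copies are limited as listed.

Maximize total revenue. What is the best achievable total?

7624

Best packing: 2×printed materials + pipe sections + 2×glassware cases — 33 m³, 7624 total.
Nothing else within 33 m³ beats 7624.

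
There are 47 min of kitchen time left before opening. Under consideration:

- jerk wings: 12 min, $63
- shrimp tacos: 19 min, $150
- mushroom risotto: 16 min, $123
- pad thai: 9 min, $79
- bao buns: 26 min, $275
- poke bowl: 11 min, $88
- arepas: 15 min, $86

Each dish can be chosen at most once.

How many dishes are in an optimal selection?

3

Best achievable profit is 442.
For example pad thai + bao buns + poke bowl achieves it, using 46 min.
All optima have 3 dishes.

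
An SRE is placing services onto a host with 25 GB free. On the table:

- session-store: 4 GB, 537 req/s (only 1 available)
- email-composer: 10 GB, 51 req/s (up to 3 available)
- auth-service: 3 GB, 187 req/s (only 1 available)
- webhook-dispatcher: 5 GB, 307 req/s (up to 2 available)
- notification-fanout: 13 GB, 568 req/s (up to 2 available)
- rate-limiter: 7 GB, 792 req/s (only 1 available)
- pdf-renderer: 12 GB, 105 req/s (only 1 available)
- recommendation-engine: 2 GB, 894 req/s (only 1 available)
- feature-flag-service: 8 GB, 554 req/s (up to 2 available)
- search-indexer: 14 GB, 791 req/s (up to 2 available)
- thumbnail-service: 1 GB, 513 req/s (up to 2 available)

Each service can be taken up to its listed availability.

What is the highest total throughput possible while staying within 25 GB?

3863

Density check — thumbnail-service 513.00, recommendation-engine 447.00, session-store 134.25 are the best per GB.
A density-first pass picks session-store + rate-limiter + recommendation-engine + feature-flag-service + 2×thumbnail-service — 3803 at 23 GB.
Dropping feature-flag-service frees 8 GB; slotting in 2×webhook-dispatcher (10 GB) lifts the total to 3863 at 25 GB.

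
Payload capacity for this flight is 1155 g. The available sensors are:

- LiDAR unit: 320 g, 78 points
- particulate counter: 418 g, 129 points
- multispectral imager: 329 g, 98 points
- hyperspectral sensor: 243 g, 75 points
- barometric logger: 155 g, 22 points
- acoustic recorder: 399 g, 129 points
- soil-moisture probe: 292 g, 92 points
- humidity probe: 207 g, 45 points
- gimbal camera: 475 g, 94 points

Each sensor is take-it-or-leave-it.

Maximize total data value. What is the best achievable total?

Density check — acoustic recorder 0.32, soil-moisture probe 0.32, hyperspectral sensor 0.31 are the best per g.
Greedy by ratio would take hyperspectral sensor + acoustic recorder + soil-moisture probe + humidity probe: 1141 g used, total 341.
A better packing is particulate counter + multispectral imager + acoustic recorder: 1146 g, total 356.
An exhaustive check of the 512 subsets confirms 356.

356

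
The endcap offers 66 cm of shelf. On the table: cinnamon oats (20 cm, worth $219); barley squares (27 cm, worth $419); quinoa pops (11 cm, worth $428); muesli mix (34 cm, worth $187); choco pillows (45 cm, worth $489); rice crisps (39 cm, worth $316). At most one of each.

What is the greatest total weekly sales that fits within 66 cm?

1066

Taking cinnamon oats + barley squares + quinoa pops: 58 cm used, 1066 in weekly sales.
Runner-up quinoa pops + choco pillows tops out at 917.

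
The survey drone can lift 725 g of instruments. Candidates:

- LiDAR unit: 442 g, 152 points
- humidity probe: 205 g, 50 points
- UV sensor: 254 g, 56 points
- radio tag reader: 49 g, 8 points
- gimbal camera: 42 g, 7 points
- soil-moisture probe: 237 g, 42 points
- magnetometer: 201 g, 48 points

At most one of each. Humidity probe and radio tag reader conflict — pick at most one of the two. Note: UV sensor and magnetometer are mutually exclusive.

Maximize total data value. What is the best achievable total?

By data value per g: LiDAR unit 0.34, humidity probe 0.24, magnetometer 0.24 lead.
The ratio ordering already packs tightly: LiDAR unit + humidity probe + gimbal camera, 689 g, 209.

209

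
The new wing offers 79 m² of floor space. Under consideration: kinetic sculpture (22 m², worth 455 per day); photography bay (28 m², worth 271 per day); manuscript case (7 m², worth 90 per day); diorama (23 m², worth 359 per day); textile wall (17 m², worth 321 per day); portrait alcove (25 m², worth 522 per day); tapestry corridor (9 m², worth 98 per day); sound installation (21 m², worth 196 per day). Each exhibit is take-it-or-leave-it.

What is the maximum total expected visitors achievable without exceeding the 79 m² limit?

1434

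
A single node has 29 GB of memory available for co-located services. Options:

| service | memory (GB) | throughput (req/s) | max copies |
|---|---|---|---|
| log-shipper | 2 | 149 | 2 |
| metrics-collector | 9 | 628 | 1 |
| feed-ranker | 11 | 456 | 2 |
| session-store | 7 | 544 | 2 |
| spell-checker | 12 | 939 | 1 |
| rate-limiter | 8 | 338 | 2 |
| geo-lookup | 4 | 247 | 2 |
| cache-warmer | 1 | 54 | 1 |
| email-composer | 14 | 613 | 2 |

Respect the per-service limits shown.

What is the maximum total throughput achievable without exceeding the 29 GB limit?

2230

Best packing: log-shipper + 2×session-store + spell-checker + cache-warmer — 29 GB, 2230 total.
Nothing else within 29 GB beats 2230.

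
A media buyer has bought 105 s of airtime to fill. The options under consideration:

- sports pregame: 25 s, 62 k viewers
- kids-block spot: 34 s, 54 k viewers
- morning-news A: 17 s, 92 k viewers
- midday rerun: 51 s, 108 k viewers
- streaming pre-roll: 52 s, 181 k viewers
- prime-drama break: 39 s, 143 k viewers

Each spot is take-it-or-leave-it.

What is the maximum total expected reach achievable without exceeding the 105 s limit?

335

Ranking by ratio (expected reach/s): morning-news A 5.41, prime-drama break 3.67, streaming pre-roll 3.48.
Filling by ratio: sports pregame + morning-news A + prime-drama break for 297, with 24 s left unused.
Dropping prime-drama break frees 39 s; slotting in streaming pre-roll (52 s) lifts the total to 335 at 94 s.
Next best is kids-block spot + morning-news A + streaming pre-roll at 327 (103 s) — short by 8.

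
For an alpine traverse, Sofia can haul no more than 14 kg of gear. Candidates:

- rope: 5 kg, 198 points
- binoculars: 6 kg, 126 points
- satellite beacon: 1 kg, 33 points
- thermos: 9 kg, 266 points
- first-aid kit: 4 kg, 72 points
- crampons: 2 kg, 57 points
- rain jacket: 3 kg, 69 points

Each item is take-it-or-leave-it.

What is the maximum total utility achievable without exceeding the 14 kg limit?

The ratio heuristic lands on rope + satellite beacon + crampons + rain jacket (357) but leaves 3 kg idle.
Replace satellite beacon and crampons and rain jacket with thermos: the trade gains 107 net, giving 464 at 14 kg.
An exhaustive check of the 128 subsets confirms 464.

464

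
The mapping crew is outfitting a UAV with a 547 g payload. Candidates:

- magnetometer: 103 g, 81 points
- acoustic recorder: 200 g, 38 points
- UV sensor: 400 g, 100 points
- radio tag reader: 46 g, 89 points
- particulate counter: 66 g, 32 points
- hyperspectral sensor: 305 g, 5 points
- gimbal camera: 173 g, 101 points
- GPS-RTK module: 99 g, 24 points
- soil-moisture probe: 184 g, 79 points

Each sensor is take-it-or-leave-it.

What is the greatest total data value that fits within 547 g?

350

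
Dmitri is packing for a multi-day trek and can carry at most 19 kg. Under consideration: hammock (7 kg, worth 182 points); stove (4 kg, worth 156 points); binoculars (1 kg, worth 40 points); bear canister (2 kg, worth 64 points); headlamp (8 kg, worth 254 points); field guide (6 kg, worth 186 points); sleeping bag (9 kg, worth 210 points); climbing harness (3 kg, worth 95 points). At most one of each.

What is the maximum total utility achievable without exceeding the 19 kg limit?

Greedy by ratio would take stove + binoculars + bear canister + headlamp + climbing harness: 18 kg used, total 609.
Dropping bear canister and climbing harness frees 5 kg; slotting in field guide (6 kg) lifts the total to 636 at 19 kg.

636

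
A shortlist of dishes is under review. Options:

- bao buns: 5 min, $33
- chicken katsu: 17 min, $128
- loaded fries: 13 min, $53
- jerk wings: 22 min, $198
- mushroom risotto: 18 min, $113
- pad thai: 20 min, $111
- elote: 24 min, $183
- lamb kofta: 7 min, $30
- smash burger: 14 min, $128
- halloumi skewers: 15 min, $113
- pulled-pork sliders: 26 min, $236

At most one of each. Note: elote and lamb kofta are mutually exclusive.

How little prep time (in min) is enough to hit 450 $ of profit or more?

Need the lightest bundle worth ≥ 450.
chicken katsu + jerk wings + smash burger reaches 454 using 53 min.
No combination under 53 min hits 450.

53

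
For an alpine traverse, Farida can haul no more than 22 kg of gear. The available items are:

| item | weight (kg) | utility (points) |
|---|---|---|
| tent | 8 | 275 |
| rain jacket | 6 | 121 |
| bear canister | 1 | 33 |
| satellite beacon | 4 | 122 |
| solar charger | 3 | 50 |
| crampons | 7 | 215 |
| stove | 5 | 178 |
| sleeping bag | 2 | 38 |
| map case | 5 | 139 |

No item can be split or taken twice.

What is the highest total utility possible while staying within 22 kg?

Greedy by ratio would take tent + bear canister + crampons + stove: 21 kg used, total 701.
The 8 kg tied up in bear canister and crampons is better spent on satellite beacon + map case — total rises to 714 (22 kg).
Nothing else within 22 kg beats 714.

714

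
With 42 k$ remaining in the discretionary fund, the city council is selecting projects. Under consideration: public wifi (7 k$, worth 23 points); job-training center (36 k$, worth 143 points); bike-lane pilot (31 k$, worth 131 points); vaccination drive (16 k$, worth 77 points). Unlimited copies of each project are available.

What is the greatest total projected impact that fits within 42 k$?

177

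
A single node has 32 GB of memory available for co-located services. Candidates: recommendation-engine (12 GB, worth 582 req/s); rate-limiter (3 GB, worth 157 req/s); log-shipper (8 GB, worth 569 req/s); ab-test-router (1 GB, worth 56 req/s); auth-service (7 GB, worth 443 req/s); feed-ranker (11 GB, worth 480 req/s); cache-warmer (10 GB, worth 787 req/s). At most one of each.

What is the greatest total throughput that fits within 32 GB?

2012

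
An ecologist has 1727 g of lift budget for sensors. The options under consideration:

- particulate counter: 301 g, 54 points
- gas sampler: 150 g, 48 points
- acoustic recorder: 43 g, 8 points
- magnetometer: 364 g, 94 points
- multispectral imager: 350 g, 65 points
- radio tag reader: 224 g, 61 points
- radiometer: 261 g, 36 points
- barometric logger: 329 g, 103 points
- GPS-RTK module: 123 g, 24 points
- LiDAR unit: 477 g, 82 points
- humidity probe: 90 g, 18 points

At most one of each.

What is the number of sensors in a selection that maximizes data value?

6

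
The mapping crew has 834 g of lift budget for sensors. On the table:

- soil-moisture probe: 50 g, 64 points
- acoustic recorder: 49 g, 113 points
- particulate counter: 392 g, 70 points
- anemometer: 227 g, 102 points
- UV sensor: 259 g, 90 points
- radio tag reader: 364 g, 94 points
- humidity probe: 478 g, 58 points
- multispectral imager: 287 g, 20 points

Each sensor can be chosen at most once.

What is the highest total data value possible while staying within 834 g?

373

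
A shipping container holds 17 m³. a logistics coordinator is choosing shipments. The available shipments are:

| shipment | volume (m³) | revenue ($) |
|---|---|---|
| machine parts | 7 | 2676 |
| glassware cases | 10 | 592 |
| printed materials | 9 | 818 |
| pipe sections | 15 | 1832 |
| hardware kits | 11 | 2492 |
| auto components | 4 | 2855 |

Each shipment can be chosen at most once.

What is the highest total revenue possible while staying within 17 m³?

5531

Machine parts + auto components uses 11 of the 17 m³ and totals 5531.
An exhaustive check of the 64 subsets confirms 5531.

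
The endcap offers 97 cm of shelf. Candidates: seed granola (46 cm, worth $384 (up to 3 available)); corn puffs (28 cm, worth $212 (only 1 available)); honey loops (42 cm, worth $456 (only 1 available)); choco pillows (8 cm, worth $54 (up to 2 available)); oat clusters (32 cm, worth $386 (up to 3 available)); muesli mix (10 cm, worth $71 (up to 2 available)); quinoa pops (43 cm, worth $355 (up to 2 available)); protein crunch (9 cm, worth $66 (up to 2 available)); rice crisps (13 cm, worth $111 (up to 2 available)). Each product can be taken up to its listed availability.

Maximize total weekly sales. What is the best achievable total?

1158

The ratio ordering already packs tightly: 3×oat clusters, 96 cm, 1158.
That's the maximum — no swap from here does better than 1158.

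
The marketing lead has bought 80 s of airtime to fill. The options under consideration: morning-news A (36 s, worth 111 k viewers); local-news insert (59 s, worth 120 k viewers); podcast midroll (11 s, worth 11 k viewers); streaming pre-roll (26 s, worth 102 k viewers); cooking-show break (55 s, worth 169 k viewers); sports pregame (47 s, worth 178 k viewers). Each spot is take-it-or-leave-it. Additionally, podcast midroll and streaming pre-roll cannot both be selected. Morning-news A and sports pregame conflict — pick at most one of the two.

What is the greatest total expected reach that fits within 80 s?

Best packing: streaming pre-roll + sports pregame — 73 s, 280 total.
Next best is morning-news A + streaming pre-roll at 213 (62 s) — short by 67.

280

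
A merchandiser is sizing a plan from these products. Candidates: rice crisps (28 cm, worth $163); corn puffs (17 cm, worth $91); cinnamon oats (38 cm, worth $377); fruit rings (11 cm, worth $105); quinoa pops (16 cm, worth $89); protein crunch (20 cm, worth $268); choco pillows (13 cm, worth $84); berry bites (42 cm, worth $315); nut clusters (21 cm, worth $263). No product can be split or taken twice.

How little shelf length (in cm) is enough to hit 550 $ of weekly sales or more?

Look for the lowest-shelf combination reaching 550.
fruit rings + protein crunch + nut clusters reaches 636 using 52 cm.
Below 52 cm the best achievable stays under 550.

52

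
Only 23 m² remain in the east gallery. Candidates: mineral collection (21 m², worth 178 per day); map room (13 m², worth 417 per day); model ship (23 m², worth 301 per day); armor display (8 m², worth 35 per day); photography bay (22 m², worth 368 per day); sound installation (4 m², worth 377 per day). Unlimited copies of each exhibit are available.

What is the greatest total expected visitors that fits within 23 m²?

1885

Best packing: 5×sound installation — 20 m², 1885 total.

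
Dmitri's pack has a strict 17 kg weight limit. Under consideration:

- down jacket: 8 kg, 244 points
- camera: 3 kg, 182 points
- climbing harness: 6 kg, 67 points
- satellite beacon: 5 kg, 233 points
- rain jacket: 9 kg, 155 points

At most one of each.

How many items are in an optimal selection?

3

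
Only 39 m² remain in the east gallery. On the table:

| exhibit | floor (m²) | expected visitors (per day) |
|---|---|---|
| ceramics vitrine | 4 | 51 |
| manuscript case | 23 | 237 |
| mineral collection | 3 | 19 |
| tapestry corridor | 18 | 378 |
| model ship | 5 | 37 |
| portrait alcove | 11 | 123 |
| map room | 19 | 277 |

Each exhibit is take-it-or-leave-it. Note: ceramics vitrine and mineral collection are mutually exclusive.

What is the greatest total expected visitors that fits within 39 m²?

Best packing: tapestry corridor + map room — 37 m², 655 total.
The closest alternative, ceramics vitrine + tapestry corridor + model ship + portrait alcove, reaches only 589.

655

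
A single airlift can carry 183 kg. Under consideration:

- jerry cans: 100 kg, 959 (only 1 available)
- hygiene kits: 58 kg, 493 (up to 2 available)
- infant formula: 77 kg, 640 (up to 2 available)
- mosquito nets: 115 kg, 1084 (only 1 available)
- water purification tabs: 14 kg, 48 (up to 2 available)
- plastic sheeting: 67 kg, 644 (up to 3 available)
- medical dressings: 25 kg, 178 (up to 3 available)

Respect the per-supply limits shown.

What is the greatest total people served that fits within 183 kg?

A density-first pass picks water purification tabs + 2×plastic sheeting + medical dressings — 1514 at 173 kg.
Dropping water purification tabs and plastic sheeting and medical dressings frees 106 kg; slotting in mosquito nets (115 kg) lifts the total to 1728 at 182 kg.

1728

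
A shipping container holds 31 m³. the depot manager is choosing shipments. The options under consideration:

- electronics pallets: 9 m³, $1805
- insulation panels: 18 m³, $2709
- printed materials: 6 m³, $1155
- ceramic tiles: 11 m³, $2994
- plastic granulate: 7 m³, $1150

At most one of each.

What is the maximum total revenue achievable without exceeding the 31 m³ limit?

5954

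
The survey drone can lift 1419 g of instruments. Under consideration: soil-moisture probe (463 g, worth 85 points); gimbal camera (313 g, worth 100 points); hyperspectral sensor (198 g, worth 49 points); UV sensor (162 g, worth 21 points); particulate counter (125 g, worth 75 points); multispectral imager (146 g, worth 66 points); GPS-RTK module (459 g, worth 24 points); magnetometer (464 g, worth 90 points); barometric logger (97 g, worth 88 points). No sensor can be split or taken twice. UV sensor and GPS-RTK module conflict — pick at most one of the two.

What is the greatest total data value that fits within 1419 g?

Gimbal camera + hyperspectral sensor + particulate counter + multispectral imager + magnetometer + barometric logger uses 1343 of the 1419 g and totals 468.
That's the maximum — no feasible swap from here does better than 468.

468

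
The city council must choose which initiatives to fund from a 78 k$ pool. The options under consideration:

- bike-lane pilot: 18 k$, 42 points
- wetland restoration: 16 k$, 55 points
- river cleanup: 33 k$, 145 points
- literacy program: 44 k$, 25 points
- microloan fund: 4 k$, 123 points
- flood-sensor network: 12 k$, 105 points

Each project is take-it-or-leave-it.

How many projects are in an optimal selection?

Optimal total is 428.
For example wetland restoration + river cleanup + microloan fund + flood-sensor network achieves it, using 65 k$.
Any selection reaching 428 contains exactly 4 projects.

4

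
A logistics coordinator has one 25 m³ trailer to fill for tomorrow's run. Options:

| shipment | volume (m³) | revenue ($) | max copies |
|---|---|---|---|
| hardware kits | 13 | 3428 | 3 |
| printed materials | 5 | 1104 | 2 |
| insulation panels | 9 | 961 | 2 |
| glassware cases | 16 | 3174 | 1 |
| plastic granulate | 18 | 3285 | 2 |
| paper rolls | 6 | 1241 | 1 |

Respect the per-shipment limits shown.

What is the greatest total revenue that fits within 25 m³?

Filling by ratio: hardware kits + 2×printed materials for 5636, with 2 m³ left unused.
Replace printed materials with paper rolls: the trade gains 137 net, giving 5773 at 24 m³.
No other feasible combination exceeds 5773.

5773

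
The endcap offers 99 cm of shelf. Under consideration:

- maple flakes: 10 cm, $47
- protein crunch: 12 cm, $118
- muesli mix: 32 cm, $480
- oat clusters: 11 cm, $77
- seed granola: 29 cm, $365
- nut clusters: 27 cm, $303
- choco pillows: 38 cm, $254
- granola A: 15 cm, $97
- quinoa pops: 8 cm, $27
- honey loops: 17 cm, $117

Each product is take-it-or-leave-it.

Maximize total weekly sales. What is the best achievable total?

The ratio ordering already packs tightly: muesli mix + oat clusters + seed granola + nut clusters, 99 cm, 1225.
Next best is maple flakes + muesli mix + seed granola + nut clusters at 1195 (98 cm) — short by 30.

1225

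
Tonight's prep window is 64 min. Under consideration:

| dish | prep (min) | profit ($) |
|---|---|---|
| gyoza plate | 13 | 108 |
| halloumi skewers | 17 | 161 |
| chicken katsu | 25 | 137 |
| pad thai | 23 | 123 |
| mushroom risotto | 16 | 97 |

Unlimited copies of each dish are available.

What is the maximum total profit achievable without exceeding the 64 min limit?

591

The ratio ordering already packs tightly: gyoza plate + 3×halloumi skewers, 64 min, 591.
That's the maximum — no swap from here does better than 591.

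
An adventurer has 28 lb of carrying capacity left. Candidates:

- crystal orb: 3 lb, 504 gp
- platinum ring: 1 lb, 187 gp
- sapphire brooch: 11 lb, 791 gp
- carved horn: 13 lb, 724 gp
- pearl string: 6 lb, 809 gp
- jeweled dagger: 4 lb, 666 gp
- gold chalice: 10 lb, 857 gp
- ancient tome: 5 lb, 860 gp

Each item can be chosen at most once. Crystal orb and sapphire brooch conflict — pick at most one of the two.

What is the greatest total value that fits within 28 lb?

3696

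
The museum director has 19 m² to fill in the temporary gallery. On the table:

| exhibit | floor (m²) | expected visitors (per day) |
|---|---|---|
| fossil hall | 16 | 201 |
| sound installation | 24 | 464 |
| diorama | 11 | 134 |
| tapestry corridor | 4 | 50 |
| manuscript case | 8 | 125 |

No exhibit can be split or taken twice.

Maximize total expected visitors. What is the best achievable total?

259

Ranking by ratio (expected visitors/m²): sound installation 19.33, manuscript case 15.62, fossil hall 12.56, tapestry corridor 12.50.
A density-first pass picks tapestry corridor + manuscript case — 175 at 12 m².
Replace tapestry corridor with diorama: the trade gains 84 net, giving 259 at 19 m².
No other feasible combination exceeds 259.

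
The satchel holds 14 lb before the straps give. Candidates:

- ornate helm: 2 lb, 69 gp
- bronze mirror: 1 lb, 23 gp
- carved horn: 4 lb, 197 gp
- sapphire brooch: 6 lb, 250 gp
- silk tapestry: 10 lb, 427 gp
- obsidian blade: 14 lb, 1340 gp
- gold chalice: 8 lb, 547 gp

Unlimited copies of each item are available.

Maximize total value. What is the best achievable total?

1340

By value per lb: obsidian blade 95.71, gold chalice 68.38, carved horn 49.25 lead.
Best packing: obsidian blade — 14 lb, 1340 total.
Nothing else within 14 lb beats 1340.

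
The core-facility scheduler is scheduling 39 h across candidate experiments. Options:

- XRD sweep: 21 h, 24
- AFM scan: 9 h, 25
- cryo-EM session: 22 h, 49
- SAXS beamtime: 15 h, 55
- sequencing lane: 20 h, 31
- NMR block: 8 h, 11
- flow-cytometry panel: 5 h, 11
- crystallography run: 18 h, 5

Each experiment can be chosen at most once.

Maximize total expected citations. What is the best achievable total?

104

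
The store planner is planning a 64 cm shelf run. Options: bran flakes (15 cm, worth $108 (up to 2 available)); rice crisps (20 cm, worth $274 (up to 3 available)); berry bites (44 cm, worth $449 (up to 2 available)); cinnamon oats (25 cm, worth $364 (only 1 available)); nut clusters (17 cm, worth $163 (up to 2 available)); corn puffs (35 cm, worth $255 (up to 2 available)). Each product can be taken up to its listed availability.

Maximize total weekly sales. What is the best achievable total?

822

Taking the top-ratio products first gives rice crisps + cinnamon oats + nut clusters for 801 (62 cm).
The 42 cm tied up in cinnamon oats and nut clusters is better spent on 2×rice crisps — total rises to 822 (60 cm).
Every other selection either busts 64 cm or exceeds an availability limit or fails to beat 822.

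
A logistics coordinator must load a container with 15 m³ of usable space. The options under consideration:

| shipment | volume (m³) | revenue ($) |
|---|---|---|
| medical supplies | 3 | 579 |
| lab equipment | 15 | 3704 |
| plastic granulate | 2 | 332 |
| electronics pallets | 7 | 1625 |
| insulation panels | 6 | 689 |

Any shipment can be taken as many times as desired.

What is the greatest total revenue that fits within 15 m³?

3704

Taking lab equipment: 15 m³ used, 3704 in revenue.
Every other selection either busts 15 m³ or fails to beat 3704.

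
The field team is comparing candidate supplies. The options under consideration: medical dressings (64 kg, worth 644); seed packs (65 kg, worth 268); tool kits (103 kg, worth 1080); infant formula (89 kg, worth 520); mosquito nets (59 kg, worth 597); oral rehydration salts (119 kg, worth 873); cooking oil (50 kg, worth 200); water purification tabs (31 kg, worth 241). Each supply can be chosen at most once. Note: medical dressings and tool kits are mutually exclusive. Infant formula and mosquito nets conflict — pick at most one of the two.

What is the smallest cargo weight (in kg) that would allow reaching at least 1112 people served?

Minimise kg subject to total people served ≥ 1112.
medical dressings + mosquito nets: 1241 people served at 123 kg.
Below 123 kg the best achievable stays under 1112.

123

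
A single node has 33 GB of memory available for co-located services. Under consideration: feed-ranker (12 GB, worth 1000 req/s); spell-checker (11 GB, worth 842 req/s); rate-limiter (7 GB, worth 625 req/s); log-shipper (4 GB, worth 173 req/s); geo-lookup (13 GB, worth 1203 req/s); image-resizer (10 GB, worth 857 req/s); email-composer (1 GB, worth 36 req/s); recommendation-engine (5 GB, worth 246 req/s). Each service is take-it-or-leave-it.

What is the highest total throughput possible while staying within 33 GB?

2864

Filling by ratio: rate-limiter + geo-lookup + image-resizer + email-composer for 2721, with 2 GB left unused.
Replace image-resizer with feed-ranker: the trade gains 143 net, giving 2864 at 33 GB.
Next best is feed-ranker + rate-limiter + geo-lookup at 2828 (32 GB) — short by 36.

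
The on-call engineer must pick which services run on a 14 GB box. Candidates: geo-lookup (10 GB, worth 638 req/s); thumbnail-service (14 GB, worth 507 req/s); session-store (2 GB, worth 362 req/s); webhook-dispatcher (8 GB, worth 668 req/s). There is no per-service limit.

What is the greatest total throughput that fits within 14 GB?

2534

Ranking by ratio (throughput/GB): session-store 181.00, webhook-dispatcher 83.50, geo-lookup 63.80, thumbnail-service 36.21.
7×session-store uses 14 of the 14 GB and totals 2534.
Every other selection either busts 14 GB or fails to beat 2534.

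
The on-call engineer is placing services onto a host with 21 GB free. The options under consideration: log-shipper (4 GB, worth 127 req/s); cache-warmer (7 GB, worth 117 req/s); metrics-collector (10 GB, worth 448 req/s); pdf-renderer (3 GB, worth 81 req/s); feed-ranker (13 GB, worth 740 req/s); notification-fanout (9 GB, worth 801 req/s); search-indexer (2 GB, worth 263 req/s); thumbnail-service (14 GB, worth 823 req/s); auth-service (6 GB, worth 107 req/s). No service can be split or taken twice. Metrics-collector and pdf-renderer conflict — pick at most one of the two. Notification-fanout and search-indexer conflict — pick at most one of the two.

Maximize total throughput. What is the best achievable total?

1249

Taking metrics-collector + notification-fanout: 19 GB used, 1249 in throughput.
The closest alternative, log-shipper + search-indexer + thumbnail-service, reaches only 1213.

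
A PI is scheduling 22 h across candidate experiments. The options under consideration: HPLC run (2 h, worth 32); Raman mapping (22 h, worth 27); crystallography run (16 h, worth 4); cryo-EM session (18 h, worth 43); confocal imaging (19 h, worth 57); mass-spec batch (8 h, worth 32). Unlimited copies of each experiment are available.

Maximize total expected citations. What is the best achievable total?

352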